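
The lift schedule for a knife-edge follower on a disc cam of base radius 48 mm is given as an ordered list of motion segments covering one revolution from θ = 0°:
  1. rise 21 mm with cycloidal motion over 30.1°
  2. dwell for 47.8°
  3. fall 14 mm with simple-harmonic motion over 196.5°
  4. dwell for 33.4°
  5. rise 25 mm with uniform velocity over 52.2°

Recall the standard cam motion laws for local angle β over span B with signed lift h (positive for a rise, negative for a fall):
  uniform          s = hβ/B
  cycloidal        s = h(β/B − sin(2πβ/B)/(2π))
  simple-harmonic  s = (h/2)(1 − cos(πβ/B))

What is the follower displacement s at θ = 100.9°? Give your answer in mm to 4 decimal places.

seg 1 [0°–30.1°] cycloidal, h=21: full span → s += 21 → s = 21.0000
seg 2 [30.1°–77.9°] dwell: s stays 21.0000
seg 3 [77.9°–274.4°] simple-harmonic, h=-14: θ=100.9° here. β=23, B=196.5. -14/2·(1 − cos(π·0.1170)) = -0.4679 → s = 20.5321

20.5321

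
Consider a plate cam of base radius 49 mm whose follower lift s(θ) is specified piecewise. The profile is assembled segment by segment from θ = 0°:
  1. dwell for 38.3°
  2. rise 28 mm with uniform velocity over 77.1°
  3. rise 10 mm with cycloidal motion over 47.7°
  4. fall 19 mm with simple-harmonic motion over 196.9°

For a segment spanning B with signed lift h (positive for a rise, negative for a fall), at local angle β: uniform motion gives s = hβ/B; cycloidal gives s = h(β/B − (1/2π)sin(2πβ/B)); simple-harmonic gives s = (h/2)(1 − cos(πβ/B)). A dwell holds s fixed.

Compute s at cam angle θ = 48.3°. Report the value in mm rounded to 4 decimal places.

seg 1 [0°–38.3°] dwell: s stays 0.0000
seg 2 [38.3°–115.4°] uniform, h=28: θ=48.3° here. β=10, B=77.1. 28·10/77.1 = 3.6316 → s = 3.6316

3.6316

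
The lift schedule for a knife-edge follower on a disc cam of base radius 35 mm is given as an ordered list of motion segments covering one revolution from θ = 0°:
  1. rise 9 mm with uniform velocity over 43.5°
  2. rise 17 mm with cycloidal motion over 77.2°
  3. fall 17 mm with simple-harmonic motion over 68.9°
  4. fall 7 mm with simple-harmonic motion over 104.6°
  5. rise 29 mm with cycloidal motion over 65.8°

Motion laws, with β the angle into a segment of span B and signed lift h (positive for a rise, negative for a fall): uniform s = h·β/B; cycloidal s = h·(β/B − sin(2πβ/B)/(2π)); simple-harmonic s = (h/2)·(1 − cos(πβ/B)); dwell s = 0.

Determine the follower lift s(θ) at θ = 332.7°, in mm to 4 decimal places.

seg 1 [0°–43.5°] uniform, h=9: full span → s += 9 → s = 9.0000
seg 2 [43.5°–120.7°] cycloidal, h=17: full span → s += 17 → s = 26.0000
seg 3 [120.7°–189.6°] simple-harmonic, h=-17: full span → s += -17 → s = 9.0000
seg 4 [189.6°–294.2°] simple-harmonic, h=-7: full span → s += -7 → s = 2.0000
seg 5 [294.2°–360°] cycloidal, h=29: θ=332.7° here. β=38.5, B=65.8. 29·(0.5851 − sin(2π·0.5851)/(2π)) = 19.3202 → s = 21.3202

21.3202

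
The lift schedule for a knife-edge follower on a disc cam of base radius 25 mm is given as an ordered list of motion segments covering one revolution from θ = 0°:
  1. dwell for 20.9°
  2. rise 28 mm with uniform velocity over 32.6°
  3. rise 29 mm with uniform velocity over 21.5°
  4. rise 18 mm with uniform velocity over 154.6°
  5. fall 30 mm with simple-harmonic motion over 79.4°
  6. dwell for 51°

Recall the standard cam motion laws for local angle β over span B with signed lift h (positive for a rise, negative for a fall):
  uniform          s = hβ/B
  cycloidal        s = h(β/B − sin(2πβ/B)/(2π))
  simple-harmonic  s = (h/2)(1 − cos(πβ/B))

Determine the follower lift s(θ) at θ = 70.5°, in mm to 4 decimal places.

seg 1 [0°–20.9°] dwell: s stays 0.0000
seg 2 [20.9°–53.5°] uniform, h=28: full span → s += 28 → s = 28.0000
seg 3 [53.5°–75°] uniform, h=29: θ=70.5° here. β=17, B=21.5. 29·17/21.5 = 22.9302 → s = 50.9302

50.9302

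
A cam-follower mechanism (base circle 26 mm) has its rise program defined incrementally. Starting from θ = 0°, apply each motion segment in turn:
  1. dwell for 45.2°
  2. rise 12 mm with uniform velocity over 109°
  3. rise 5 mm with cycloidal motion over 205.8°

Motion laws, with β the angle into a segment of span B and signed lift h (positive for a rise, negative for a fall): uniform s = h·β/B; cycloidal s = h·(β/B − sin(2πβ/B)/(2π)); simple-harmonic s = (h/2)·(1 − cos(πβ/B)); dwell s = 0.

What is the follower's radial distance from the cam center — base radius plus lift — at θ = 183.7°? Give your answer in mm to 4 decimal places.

seg 1 [0°–45.2°] dwell: s stays 0.0000
seg 2 [45.2°–154.2°] uniform, h=12: full span → s += 12 → s = 12.0000
seg 3 [154.2°–360°] cycloidal, h=5: θ=183.7° here. β=29.5, B=205.8. 5·(0.1433 − sin(2π·0.1433)/(2π)) = 0.0930 → s = 12.0930
radial distance = base radius + s = 26 + 12.0930 = 38.0930

38.0930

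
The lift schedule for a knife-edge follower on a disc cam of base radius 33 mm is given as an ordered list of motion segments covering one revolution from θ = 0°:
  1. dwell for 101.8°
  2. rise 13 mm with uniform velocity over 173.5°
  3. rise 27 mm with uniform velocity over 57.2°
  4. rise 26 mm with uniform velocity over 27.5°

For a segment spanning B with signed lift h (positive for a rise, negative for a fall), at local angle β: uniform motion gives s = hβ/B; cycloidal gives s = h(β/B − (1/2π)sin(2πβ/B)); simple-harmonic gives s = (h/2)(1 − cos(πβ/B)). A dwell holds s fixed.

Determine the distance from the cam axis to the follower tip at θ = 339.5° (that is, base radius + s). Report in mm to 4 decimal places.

seg 1 [0°–101.8°] dwell: s stays 0.0000
seg 2 [101.8°–275.3°] uniform, h=13: full span → s += 13 → s = 13.0000
seg 3 [275.3°–332.5°] uniform, h=27: full span → s += 27 → s = 40.0000
seg 4 [332.5°–360°] uniform, h=26: θ=339.5° here. β=7, B=27.5. 26·7/27.5 = 6.6182 → s = 46.6182
radial distance = base radius + s = 33 + 46.6182 = 79.6182

79.6182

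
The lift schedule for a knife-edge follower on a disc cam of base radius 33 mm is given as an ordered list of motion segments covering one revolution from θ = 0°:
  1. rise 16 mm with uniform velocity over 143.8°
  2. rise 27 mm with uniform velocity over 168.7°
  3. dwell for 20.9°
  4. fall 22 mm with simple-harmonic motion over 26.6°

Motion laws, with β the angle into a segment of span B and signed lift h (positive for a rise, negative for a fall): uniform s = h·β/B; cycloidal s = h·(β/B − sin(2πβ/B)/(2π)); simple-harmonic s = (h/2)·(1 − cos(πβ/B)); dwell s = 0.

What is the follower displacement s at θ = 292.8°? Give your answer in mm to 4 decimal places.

seg 1 [0°–143.8°] uniform, h=16: full span → s += 16 → s = 16.0000
seg 2 [143.8°–312.5°] uniform, h=27: θ=292.8° here. β=149, B=168.7. 27·149/168.7 = 23.8471 → s = 39.8471

39.8471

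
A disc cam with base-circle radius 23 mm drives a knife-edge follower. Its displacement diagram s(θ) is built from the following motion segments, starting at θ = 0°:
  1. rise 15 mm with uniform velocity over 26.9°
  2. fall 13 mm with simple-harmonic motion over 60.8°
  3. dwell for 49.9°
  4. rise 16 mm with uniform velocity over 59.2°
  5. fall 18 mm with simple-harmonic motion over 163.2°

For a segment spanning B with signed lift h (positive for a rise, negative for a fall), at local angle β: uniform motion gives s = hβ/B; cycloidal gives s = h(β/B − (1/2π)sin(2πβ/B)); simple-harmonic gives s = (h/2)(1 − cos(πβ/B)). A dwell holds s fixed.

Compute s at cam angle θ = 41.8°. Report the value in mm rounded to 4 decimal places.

seg 1 [0°–26.9°] uniform, h=15: full span → s += 15 → s = 15.0000
seg 2 [26.9°–87.7°] simple-harmonic, h=-13: θ=41.8° here. β=14.9, B=60.8. -13/2·(1 − cos(π·0.2451)) = -1.8331 → s = 13.1669

13.1669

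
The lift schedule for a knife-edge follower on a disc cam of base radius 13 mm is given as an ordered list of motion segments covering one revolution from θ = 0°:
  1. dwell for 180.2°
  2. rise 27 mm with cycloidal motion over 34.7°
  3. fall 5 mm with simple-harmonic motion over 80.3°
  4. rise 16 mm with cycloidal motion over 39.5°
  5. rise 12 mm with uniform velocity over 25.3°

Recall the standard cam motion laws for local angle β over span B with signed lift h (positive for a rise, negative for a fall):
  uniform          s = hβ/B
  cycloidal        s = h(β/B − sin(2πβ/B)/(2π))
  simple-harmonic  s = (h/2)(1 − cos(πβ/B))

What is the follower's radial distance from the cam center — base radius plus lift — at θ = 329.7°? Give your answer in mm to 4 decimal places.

seg 1 [0°–180.2°] dwell: s stays 0.0000
seg 2 [180.2°–214.9°] cycloidal, h=27: full span → s += 27 → s = 27.0000
seg 3 [214.9°–295.2°] simple-harmonic, h=-5: full span → s += -5 → s = 22.0000
seg 4 [295.2°–334.7°] cycloidal, h=16: θ=329.7° here. β=34.5, B=39.5. 16·(0.8734 − sin(2π·0.8734)/(2π)) = 15.7931 → s = 37.7931
radial distance = base radius + s = 13 + 37.7931 = 50.7931

50.7931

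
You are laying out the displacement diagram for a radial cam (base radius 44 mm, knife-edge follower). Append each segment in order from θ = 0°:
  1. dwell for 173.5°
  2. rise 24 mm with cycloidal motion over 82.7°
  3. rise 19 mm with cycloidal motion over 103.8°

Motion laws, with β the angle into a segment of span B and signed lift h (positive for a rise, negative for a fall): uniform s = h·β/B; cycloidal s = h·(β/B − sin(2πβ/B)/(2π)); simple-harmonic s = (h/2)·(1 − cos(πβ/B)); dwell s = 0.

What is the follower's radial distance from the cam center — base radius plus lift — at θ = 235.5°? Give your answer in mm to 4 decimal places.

seg 1 [0°–173.5°] dwell: s stays 0.0000
seg 2 [173.5°–256.2°] cycloidal, h=24: θ=235.5° here. β=62, B=82.7. 24·(0.7497 − sin(2π·0.7497)/(2π)) = 21.8125 → s = 21.8125
radial distance = base radius + s = 44 + 21.8125 = 65.8125

65.8125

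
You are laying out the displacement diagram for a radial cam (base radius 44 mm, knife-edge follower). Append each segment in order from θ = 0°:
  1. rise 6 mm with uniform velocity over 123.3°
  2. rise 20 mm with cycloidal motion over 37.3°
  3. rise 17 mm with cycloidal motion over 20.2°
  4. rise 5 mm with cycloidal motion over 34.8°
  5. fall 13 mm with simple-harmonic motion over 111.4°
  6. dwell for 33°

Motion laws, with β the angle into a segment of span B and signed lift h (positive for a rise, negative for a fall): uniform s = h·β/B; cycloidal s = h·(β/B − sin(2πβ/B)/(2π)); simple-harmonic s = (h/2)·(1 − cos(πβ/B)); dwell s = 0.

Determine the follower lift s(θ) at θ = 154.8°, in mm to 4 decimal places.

seg 1 [0°–123.3°] uniform, h=6: full span → s += 6 → s = 6.0000
seg 2 [123.3°–160.6°] cycloidal, h=20: θ=154.8° here. β=31.5, B=37.3. 20·(0.8445 − sin(2π·0.8445)/(2π)) = 19.5283 → s = 25.5283

25.5283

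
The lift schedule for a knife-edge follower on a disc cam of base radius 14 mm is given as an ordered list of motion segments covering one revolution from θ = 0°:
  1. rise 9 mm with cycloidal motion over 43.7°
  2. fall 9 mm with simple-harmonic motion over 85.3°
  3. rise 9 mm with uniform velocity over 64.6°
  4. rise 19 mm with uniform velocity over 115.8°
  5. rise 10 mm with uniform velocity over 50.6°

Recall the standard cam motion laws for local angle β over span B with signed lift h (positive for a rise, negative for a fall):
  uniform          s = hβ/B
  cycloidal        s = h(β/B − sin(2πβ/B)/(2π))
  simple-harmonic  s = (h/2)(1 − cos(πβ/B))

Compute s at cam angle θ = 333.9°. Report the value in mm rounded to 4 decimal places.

seg 1 [0°–43.7°] cycloidal, h=9: full span → s += 9 → s = 9.0000
seg 2 [43.7°–129°] simple-harmonic, h=-9: full span → s += -9 → s = 0.0000
seg 3 [129°–193.6°] uniform, h=9: full span → s += 9 → s = 9.0000
seg 4 [193.6°–309.4°] uniform, h=19: full span → s += 19 → s = 28.0000
seg 5 [309.4°–360°] uniform, h=10: θ=333.9° here. β=24.5, B=50.6. 10·24.5/50.6 = 4.8419 → s = 32.8419

32.8419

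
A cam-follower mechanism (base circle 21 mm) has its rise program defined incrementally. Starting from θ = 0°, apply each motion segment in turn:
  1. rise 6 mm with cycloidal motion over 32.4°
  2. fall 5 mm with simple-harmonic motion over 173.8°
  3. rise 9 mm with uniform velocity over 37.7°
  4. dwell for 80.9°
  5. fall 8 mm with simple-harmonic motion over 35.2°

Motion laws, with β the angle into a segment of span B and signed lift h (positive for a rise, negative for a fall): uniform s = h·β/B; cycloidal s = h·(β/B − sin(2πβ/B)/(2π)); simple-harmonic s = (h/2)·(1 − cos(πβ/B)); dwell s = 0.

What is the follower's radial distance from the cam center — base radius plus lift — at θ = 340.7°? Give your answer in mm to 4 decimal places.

seg 1 [0°–32.4°] cycloidal, h=6: full span → s += 6 → s = 6.0000
seg 2 [32.4°–206.2°] simple-harmonic, h=-5: full span → s += -5 → s = 1.0000
seg 3 [206.2°–243.9°] uniform, h=9: full span → s += 9 → s = 10.0000
seg 4 [243.9°–324.8°] dwell: s stays 10.0000
seg 5 [324.8°–360°] simple-harmonic, h=-8: θ=340.7° here. β=15.9, B=35.2. -8/2·(1 − cos(π·0.4517)) = -3.3954 → s = 6.6046
radial distance = base radius + s = 21 + 6.6046 = 27.6046

27.6046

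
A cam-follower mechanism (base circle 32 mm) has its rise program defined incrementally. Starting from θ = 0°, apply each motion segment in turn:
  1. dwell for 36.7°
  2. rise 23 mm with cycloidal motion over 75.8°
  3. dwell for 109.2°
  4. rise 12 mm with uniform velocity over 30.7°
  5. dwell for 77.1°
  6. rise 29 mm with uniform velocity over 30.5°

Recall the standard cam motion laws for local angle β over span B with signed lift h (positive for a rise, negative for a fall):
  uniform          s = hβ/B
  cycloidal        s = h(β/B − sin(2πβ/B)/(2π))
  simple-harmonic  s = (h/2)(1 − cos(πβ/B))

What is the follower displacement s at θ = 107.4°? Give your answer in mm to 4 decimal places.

seg 1 [0°–36.7°] dwell: s stays 0.0000
seg 2 [36.7°–112.5°] cycloidal, h=23: θ=107.4° here. β=70.7, B=75.8. 23·(0.9327 − sin(2π·0.9327)/(2π)) = 22.9543 → s = 22.9543

22.9543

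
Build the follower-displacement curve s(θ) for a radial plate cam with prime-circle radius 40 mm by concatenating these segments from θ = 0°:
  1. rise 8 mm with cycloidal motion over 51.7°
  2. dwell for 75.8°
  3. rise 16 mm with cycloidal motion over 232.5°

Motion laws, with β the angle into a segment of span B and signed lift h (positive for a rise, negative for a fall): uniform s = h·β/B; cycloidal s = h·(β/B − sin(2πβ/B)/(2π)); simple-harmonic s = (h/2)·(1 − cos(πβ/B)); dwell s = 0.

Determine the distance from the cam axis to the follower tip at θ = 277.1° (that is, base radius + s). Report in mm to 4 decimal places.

seg 1 [0°–51.7°] cycloidal, h=8: full span → s += 8 → s = 8.0000
seg 2 [51.7°–127.5°] dwell: s stays 8.0000
seg 3 [127.5°–360°] cycloidal, h=16: θ=277.1° here. β=149.6, B=232.5. 16·(0.6434 − sin(2π·0.6434)/(2π)) = 12.2918 → s = 20.2918
radial distance = base radius + s = 40 + 20.2918 = 60.2918

60.2918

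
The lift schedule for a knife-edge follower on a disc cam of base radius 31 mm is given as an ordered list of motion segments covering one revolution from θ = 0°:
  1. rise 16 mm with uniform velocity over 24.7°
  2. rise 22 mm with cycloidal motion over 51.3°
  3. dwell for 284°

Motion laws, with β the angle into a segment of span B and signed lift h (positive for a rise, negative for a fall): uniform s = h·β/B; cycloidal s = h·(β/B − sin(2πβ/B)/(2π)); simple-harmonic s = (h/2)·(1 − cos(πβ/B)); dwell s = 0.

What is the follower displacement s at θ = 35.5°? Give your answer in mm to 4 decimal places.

seg 1 [0°–24.7°] uniform, h=16: full span → s += 16 → s = 16.0000
seg 2 [24.7°–76°] cycloidal, h=22: θ=35.5° here. β=10.8, B=51.3. 22·(0.2105 − sin(2π·0.2105)/(2π)) = 1.2373 → s = 17.2373

17.2373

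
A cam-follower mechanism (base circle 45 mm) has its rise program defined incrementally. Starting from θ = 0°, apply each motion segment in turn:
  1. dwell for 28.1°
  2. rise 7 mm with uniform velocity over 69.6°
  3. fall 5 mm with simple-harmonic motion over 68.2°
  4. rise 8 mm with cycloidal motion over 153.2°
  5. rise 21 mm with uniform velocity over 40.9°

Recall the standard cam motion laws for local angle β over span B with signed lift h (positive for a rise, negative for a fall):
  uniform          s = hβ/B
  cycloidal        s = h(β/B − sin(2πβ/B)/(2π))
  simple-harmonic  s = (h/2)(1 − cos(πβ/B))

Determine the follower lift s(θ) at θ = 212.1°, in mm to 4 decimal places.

seg 1 [0°–28.1°] dwell: s stays 0.0000
seg 2 [28.1°–97.7°] uniform, h=7: full span → s += 7 → s = 7.0000
seg 3 [97.7°–165.9°] simple-harmonic, h=-5: full span → s += -5 → s = 2.0000
seg 4 [165.9°–319.1°] cycloidal, h=8: θ=212.1° here. β=46.2, B=153.2. 8·(0.3016 − sin(2π·0.3016)/(2π)) = 1.2055 → s = 3.2055

3.2055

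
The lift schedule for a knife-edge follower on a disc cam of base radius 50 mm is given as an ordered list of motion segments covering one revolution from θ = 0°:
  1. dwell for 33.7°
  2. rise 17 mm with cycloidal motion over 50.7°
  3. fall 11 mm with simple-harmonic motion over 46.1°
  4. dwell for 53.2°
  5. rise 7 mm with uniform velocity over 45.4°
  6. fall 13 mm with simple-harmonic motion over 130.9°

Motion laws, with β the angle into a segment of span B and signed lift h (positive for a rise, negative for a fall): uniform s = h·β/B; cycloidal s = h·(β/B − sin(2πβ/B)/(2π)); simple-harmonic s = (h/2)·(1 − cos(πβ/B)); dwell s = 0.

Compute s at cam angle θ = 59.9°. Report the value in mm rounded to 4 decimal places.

seg 1 [0°–33.7°] dwell: s stays 0.0000
seg 2 [33.7°–84.4°] cycloidal, h=17: θ=59.9° here. β=26.2, B=50.7. 17·(0.5168 − sin(2π·0.5168)/(2π)) = 9.0695 → s = 9.0695

9.0695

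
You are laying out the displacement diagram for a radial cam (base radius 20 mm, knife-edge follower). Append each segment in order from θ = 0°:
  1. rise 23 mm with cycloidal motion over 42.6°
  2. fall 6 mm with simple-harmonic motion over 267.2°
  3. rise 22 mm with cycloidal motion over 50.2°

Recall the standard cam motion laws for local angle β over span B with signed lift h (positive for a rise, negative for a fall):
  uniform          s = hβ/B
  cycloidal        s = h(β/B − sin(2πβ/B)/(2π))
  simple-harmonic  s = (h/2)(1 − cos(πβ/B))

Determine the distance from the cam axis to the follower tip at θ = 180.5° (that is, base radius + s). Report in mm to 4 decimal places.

seg 1 [0°–42.6°] cycloidal, h=23: full span → s += 23 → s = 23.0000
seg 2 [42.6°–309.8°] simple-harmonic, h=-6: θ=180.5° here. β=137.9, B=267.2. -6/2·(1 − cos(π·0.5161)) = -3.1516 → s = 19.8484
radial distance = base radius + s = 20 + 19.8484 = 39.8484

39.8484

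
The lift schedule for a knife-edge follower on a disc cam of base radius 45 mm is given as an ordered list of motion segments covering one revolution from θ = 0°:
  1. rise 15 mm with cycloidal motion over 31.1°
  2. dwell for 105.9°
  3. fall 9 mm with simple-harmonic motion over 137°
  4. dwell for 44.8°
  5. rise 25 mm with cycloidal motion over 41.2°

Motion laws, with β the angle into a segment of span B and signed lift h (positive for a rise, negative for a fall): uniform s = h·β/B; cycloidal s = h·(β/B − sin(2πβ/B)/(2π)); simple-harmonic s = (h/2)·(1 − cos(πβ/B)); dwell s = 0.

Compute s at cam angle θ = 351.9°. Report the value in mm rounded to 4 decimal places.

seg 1 [0°–31.1°] cycloidal, h=15: full span → s += 15 → s = 15.0000
seg 2 [31.1°–137°] dwell: s stays 15.0000
seg 3 [137°–274°] simple-harmonic, h=-9: full span → s += -9 → s = 6.0000
seg 4 [274°–318.8°] dwell: s stays 6.0000
seg 5 [318.8°–360°] cycloidal, h=25: θ=351.9° here. β=33.1, B=41.2. 25·(0.8034 − sin(2π·0.8034)/(2π)) = 23.8420 → s = 29.8420

29.8420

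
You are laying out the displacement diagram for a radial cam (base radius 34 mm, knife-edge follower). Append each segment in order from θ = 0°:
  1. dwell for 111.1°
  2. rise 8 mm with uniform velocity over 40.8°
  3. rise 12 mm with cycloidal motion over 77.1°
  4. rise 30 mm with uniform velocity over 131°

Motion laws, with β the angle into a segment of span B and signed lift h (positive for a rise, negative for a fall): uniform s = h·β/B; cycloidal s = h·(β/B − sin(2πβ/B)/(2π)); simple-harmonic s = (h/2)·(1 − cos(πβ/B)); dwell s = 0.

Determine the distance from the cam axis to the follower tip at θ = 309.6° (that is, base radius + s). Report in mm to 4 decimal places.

seg 1 [0°–111.1°] dwell: s stays 0.0000
seg 2 [111.1°–151.9°] uniform, h=8: full span → s += 8 → s = 8.0000
seg 3 [151.9°–229°] cycloidal, h=12: full span → s += 12 → s = 20.0000
seg 4 [229°–360°] uniform, h=30: θ=309.6° here. β=80.6, B=131. 30·80.6/131 = 18.4580 → s = 38.4580
radial distance = base radius + s = 34 + 38.4580 = 72.4580

72.4580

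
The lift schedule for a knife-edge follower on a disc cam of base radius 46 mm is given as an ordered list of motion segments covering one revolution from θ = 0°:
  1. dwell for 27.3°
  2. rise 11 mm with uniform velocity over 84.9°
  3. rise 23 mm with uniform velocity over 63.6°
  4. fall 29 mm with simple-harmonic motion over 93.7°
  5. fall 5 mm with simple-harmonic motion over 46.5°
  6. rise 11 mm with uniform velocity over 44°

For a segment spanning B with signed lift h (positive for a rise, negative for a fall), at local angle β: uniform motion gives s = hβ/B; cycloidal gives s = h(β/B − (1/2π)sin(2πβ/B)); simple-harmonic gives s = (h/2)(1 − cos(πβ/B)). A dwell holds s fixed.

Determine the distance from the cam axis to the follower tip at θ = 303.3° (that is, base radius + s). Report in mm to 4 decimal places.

seg 1 [0°–27.3°] dwell: s stays 0.0000
seg 2 [27.3°–112.2°] uniform, h=11: full span → s += 11 → s = 11.0000
seg 3 [112.2°–175.8°] uniform, h=23: full span → s += 23 → s = 34.0000
seg 4 [175.8°–269.5°] simple-harmonic, h=-29: full span → s += -29 → s = 5.0000
seg 5 [269.5°–316°] simple-harmonic, h=-5: θ=303.3° here. β=33.8, B=46.5. -5/2·(1 − cos(π·0.7269)) = -4.1348 → s = 0.8652
radial distance = base radius + s = 46 + 0.8652 = 46.8652

46.8652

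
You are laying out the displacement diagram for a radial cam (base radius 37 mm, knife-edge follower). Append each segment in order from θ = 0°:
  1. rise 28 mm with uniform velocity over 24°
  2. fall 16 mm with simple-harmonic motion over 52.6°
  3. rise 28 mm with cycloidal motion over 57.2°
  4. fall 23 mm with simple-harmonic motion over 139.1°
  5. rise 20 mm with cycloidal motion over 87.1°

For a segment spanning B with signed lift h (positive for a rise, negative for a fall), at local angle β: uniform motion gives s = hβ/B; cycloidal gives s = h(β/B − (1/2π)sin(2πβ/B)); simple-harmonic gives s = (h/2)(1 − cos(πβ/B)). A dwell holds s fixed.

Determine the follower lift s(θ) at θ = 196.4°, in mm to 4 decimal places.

seg 1 [0°–24°] uniform, h=28: full span → s += 28 → s = 28.0000
seg 2 [24°–76.6°] simple-harmonic, h=-16: full span → s += -16 → s = 12.0000
seg 3 [76.6°–133.8°] cycloidal, h=28: full span → s += 28 → s = 40.0000
seg 4 [133.8°–272.9°] simple-harmonic, h=-23: θ=196.4° here. β=62.6, B=139.1. -23/2·(1 − cos(π·0.4500)) = -9.7023 → s = 30.2977

30.2977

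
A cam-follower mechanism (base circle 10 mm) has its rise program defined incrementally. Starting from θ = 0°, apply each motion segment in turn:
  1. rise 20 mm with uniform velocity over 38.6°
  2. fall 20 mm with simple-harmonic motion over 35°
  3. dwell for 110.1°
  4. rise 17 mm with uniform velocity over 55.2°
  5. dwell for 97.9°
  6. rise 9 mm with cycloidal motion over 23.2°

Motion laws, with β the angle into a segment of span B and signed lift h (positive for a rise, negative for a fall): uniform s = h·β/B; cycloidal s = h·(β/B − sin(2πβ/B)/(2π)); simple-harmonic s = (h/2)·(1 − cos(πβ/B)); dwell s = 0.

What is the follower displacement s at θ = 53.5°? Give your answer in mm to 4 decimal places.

seg 1 [0°–38.6°] uniform, h=20: full span → s += 20 → s = 20.0000
seg 2 [38.6°–73.6°] simple-harmonic, h=-20: θ=53.5° here. β=14.9, B=35. -20/2·(1 − cos(π·0.4257)) = -7.6874 → s = 12.3126

12.3126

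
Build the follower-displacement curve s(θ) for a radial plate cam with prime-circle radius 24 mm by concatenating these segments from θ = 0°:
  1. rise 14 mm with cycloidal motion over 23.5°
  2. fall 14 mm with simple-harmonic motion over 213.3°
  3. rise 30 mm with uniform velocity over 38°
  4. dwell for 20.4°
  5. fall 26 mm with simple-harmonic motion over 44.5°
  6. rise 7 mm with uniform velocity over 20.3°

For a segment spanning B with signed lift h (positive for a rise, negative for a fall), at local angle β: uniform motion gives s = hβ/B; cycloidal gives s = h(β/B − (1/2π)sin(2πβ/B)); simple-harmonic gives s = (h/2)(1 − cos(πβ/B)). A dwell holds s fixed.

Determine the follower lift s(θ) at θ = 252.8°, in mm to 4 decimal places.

seg 1 [0°–23.5°] cycloidal, h=14: full span → s += 14 → s = 14.0000
seg 2 [23.5°–236.8°] simple-harmonic, h=-14: full span → s += -14 → s = 0.0000
seg 3 [236.8°–274.8°] uniform, h=30: θ=252.8° here. β=16, B=38. 30·16/38 = 12.6316 → s = 12.6316

12.6316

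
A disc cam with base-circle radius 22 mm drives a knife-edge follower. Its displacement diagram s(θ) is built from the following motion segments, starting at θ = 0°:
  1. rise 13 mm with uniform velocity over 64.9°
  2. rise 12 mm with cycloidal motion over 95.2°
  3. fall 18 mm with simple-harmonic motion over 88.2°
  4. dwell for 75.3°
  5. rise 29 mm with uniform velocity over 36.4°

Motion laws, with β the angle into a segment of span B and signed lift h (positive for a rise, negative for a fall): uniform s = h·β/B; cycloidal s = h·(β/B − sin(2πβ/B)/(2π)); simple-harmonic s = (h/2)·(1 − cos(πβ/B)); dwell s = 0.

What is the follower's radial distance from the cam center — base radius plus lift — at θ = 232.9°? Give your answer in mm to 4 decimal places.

seg 1 [0°–64.9°] uniform, h=13: full span → s += 13 → s = 13.0000
seg 2 [64.9°–160.1°] cycloidal, h=12: full span → s += 12 → s = 25.0000
seg 3 [160.1°–248.3°] simple-harmonic, h=-18: θ=232.9° here. β=72.8, B=88.2. -18/2·(1 − cos(π·0.8254)) = -16.6796 → s = 8.3204
radial distance = base radius + s = 22 + 8.3204 = 30.3204

30.3204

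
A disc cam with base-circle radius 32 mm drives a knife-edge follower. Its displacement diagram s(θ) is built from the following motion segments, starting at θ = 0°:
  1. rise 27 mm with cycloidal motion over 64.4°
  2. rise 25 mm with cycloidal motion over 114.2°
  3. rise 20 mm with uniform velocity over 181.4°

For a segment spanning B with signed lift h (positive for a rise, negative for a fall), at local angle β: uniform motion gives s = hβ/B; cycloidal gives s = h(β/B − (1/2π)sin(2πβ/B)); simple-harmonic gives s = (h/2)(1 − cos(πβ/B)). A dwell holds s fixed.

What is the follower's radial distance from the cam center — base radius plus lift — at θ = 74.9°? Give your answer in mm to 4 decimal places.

seg 1 [0°–64.4°] cycloidal, h=27: full span → s += 27 → s = 27.0000
seg 2 [64.4°–178.6°] cycloidal, h=25: θ=74.9° here. β=10.5, B=114.2. 25·(0.0919 − sin(2π·0.0919)/(2π)) = 0.1257 → s = 27.1257
radial distance = base radius + s = 32 + 27.1257 = 59.1257

59.1257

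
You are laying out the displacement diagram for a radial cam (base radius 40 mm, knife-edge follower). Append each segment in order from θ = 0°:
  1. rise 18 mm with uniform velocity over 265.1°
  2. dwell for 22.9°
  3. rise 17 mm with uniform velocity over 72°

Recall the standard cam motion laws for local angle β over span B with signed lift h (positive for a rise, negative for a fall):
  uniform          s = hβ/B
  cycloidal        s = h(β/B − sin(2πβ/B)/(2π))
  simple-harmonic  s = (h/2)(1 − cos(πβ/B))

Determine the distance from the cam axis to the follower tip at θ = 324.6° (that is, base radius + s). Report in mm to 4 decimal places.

seg 1 [0°–265.1°] uniform, h=18: full span → s += 18 → s = 18.0000
seg 2 [265.1°–288°] dwell: s stays 18.0000
seg 3 [288°–360°] uniform, h=17: θ=324.6° here. β=36.6, B=72. 17·36.6/72 = 8.6417 → s = 26.6417
radial distance = base radius + s = 40 + 26.6417 = 66.6417

66.6417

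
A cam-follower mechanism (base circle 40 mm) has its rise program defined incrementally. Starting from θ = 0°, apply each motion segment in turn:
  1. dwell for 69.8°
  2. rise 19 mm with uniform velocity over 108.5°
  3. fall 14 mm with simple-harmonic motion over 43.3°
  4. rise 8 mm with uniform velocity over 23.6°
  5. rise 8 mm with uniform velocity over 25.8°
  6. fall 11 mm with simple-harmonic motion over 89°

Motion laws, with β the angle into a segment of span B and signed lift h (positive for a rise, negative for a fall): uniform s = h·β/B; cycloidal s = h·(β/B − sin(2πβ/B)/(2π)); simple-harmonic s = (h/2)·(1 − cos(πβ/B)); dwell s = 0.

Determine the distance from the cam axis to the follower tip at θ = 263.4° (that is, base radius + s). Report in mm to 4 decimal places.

seg 1 [0°–69.8°] dwell: s stays 0.0000
seg 2 [69.8°–178.3°] uniform, h=19: full span → s += 19 → s = 19.0000
seg 3 [178.3°–221.6°] simple-harmonic, h=-14: full span → s += -14 → s = 5.0000
seg 4 [221.6°–245.2°] uniform, h=8: full span → s += 8 → s = 13.0000
seg 5 [245.2°–271°] uniform, h=8: θ=263.4° here. β=18.2, B=25.8. 8·18.2/25.8 = 5.6434 → s = 18.6434
radial distance = base radius + s = 40 + 18.6434 = 58.6434

58.6434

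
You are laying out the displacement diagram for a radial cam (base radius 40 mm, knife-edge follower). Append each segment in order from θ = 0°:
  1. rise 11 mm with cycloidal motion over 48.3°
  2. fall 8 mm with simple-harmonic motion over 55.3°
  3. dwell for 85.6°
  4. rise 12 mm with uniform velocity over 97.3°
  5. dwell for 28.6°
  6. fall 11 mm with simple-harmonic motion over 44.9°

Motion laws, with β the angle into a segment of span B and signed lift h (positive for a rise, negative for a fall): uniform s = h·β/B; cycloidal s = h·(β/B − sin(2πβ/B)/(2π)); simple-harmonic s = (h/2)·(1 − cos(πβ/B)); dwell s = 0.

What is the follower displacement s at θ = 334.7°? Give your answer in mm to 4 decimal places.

seg 1 [0°–48.3°] cycloidal, h=11: full span → s += 11 → s = 11.0000
seg 2 [48.3°–103.6°] simple-harmonic, h=-8: full span → s += -8 → s = 3.0000
seg 3 [103.6°–189.2°] dwell: s stays 3.0000
seg 4 [189.2°–286.5°] uniform, h=12: full span → s += 12 → s = 15.0000
seg 5 [286.5°–315.1°] dwell: s stays 15.0000
seg 6 [315.1°–360°] simple-harmonic, h=-11: θ=334.7° here. β=19.6, B=44.9. -11/2·(1 − cos(π·0.4365)) = -4.4105 → s = 10.5895

10.5895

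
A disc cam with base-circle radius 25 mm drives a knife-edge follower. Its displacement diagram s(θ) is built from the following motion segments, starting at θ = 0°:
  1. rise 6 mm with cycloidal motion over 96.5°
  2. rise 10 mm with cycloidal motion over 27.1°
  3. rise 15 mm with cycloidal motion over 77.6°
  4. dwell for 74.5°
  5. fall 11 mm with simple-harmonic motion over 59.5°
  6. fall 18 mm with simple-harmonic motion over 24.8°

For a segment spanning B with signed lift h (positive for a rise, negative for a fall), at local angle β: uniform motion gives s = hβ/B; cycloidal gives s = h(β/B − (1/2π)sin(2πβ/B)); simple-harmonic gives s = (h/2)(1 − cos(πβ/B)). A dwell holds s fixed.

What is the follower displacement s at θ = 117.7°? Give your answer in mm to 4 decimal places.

seg 1 [0°–96.5°] cycloidal, h=6: full span → s += 6 → s = 6.0000
seg 2 [96.5°–123.6°] cycloidal, h=10: θ=117.7° here. β=21.2, B=27.1. 10·(0.7823 − sin(2π·0.7823)/(2π)) = 9.3818 → s = 15.3818

15.3818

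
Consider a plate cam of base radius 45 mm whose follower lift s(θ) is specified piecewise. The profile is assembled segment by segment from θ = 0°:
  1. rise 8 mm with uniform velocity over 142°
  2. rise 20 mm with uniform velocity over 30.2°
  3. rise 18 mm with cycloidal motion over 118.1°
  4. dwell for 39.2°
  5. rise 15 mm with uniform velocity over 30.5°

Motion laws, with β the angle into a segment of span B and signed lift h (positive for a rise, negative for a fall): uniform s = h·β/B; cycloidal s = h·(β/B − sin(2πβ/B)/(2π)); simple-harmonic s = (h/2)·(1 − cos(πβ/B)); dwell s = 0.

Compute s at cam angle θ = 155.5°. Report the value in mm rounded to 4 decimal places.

seg 1 [0°–142°] uniform, h=8: full span → s += 8 → s = 8.0000
seg 2 [142°–172.2°] uniform, h=20: θ=155.5° here. β=13.5, B=30.2. 20·13.5/30.2 = 8.9404 → s = 16.9404

16.9404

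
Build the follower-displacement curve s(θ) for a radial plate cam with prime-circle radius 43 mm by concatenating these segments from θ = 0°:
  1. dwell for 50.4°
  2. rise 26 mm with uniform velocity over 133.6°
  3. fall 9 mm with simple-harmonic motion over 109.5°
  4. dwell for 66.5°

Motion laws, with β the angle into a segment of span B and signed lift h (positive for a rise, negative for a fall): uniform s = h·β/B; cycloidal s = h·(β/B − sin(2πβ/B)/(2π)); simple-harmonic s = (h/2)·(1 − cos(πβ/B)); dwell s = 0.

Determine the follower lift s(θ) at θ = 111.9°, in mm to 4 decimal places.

seg 1 [0°–50.4°] dwell: s stays 0.0000
seg 2 [50.4°–184°] uniform, h=26: θ=111.9° here. β=61.5, B=133.6. 26·61.5/133.6 = 11.9686 → s = 11.9686

11.9686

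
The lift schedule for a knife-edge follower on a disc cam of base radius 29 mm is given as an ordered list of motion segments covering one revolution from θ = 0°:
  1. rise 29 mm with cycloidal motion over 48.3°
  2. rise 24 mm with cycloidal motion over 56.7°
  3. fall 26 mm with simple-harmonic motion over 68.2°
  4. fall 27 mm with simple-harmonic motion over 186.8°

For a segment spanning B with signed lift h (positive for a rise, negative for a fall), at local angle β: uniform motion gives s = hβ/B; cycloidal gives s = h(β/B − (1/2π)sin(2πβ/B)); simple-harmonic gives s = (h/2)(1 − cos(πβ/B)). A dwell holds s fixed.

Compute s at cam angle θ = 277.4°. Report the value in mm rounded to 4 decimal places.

seg 1 [0°–48.3°] cycloidal, h=29: full span → s += 29 → s = 29.0000
seg 2 [48.3°–105°] cycloidal, h=24: full span → s += 24 → s = 53.0000
seg 3 [105°–173.2°] simple-harmonic, h=-26: full span → s += -26 → s = 27.0000
seg 4 [173.2°–360°] simple-harmonic, h=-27: θ=277.4° here. β=104.2, B=186.8. -27/2·(1 − cos(π·0.5578)) = -15.9386 → s = 11.0614

11.0614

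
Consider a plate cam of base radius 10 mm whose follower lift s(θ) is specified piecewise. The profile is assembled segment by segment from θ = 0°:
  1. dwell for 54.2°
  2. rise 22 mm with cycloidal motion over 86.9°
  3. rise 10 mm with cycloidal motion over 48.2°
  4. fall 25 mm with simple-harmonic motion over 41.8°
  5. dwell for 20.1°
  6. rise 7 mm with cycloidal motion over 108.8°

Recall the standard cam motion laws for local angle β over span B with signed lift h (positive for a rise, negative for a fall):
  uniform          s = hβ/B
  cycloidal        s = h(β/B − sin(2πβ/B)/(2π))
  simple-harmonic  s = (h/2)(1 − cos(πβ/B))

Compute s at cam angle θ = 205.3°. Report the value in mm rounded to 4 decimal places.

seg 1 [0°–54.2°] dwell: s stays 0.0000
seg 2 [54.2°–141.1°] cycloidal, h=22: full span → s += 22 → s = 22.0000
seg 3 [141.1°–189.3°] cycloidal, h=10: full span → s += 10 → s = 32.0000
seg 4 [189.3°–231.1°] simple-harmonic, h=-25: θ=205.3° here. β=16, B=41.8. -25/2·(1 − cos(π·0.3828)) = -7.9999 → s = 24.0001

24.0001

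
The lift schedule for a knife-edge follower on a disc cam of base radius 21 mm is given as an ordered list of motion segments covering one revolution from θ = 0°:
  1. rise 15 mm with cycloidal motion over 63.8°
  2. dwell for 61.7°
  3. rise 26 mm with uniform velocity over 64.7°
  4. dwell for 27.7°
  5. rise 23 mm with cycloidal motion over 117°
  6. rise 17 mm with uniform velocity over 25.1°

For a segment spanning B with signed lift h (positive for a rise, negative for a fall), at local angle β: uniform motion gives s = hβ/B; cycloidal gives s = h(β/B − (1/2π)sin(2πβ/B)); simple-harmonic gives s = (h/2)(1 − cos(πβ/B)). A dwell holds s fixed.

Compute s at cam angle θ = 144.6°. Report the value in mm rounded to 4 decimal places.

seg 1 [0°–63.8°] cycloidal, h=15: full span → s += 15 → s = 15.0000
seg 2 [63.8°–125.5°] dwell: s stays 15.0000
seg 3 [125.5°–190.2°] uniform, h=26: θ=144.6° here. β=19.1, B=64.7. 26·19.1/64.7 = 7.6754 → s = 22.6754

22.6754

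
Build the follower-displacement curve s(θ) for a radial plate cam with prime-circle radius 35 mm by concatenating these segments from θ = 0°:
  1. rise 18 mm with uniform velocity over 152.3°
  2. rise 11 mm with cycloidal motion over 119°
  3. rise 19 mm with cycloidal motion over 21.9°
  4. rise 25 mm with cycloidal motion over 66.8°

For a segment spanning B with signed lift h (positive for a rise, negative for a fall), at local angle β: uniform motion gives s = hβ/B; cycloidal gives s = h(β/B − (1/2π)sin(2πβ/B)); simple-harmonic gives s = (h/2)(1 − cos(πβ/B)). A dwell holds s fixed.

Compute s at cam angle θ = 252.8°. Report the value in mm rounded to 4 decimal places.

seg 1 [0°–152.3°] uniform, h=18: full span → s += 18 → s = 18.0000
seg 2 [152.3°–271.3°] cycloidal, h=11: θ=252.8° here. β=100.5, B=119. 11·(0.8445 − sin(2π·0.8445)/(2π)) = 10.7407 → s = 28.7407

28.7407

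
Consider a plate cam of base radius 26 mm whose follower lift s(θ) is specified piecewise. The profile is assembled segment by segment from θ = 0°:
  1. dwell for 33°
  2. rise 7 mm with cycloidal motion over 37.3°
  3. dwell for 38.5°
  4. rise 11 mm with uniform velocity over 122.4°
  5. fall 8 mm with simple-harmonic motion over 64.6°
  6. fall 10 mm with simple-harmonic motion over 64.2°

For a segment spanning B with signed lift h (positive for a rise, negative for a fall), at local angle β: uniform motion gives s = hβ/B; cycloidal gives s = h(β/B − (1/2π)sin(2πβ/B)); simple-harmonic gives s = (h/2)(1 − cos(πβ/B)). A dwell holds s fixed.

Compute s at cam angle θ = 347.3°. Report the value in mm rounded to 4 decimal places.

seg 1 [0°–33°] dwell: s stays 0.0000
seg 2 [33°–70.3°] cycloidal, h=7: full span → s += 7 → s = 7.0000
seg 3 [70.3°–108.8°] dwell: s stays 7.0000
seg 4 [108.8°–231.2°] uniform, h=11: full span → s += 11 → s = 18.0000
seg 5 [231.2°–295.8°] simple-harmonic, h=-8: full span → s += -8 → s = 10.0000
seg 6 [295.8°–360°] simple-harmonic, h=-10: θ=347.3° here. β=51.5, B=64.2. -10/2·(1 − cos(π·0.8022)) = -9.0651 → s = 0.9349

0.9349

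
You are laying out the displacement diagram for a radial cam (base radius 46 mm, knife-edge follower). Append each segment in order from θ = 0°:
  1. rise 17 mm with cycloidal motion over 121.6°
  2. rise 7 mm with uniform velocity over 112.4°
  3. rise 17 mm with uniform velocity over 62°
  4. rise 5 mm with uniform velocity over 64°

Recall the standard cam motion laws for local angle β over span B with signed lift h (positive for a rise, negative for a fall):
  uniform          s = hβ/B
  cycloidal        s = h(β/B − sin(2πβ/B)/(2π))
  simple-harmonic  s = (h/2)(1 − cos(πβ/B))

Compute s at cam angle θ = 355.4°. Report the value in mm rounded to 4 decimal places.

seg 1 [0°–121.6°] cycloidal, h=17: full span → s += 17 → s = 17.0000
seg 2 [121.6°–234°] uniform, h=7: full span → s += 7 → s = 24.0000
seg 3 [234°–296°] uniform, h=17: full span → s += 17 → s = 41.0000
seg 4 [296°–360°] uniform, h=5: θ=355.4° here. β=59.4, B=64. 5·59.4/64 = 4.6406 → s = 45.6406

45.6406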